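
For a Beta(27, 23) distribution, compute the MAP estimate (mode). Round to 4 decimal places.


MAP = mode = (a-1)/(a+b-2)
= (27-1)/(27+23-2)
= 26/48 = 0.5417

0.5417


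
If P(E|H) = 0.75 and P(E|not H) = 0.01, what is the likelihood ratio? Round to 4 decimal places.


Likelihood ratio = P(E|H) / P(E|not H)
= 0.75 / 0.01
= 75.0

75.0


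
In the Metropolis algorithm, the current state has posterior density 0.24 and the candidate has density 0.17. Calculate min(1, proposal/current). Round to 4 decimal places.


Ratio = 0.17/0.24 = 0.7083
Acceptance probability = min(1, 0.7083)
= 0.7083

0.7083


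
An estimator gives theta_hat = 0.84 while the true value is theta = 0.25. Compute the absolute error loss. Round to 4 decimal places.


The absolute error loss is |theta_hat - theta|
= |0.84 - 0.25|
= 0.59

0.59


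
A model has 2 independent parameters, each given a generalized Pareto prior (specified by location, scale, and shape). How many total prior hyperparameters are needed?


Each generalized Pareto prior needs 3 hyperparameters (location, scale, and shape).
Total = 3 * 2 = 6

6


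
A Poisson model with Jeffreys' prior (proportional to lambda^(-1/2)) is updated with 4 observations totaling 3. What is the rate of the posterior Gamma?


Posterior = Gamma(0.5 + S, n)
= Gamma(0.5 + 3, 4)
Posterior rate = 0 + n = 4

4.0


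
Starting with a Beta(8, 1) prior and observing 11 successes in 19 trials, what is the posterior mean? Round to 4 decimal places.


Posterior parameters: alpha = 8 + 11 = 19
beta = 1 + 8 = 9
Posterior mean = alpha / (alpha + beta) = 19 / 28
= 0.6786

0.6786


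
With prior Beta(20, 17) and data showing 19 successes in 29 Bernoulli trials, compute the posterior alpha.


Conjugate update: alpha_posterior = alpha_prior + k
= 20 + 19 = 39

39


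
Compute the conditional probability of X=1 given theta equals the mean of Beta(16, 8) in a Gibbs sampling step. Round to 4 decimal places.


Mean of Beta(16, 8) = 0.6667
P(X=1 | theta=0.6667) = 0.6667

0.6667


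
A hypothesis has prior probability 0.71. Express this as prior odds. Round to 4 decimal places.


Odds = P(H) / P(not H) = 0.71 / 0.29
= 2.4483

2.4483


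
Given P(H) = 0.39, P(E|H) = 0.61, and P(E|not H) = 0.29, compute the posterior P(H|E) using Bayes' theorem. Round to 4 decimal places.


By Bayes' theorem: P(H|E) = P(E|H)*P(H) / P(E)
P(E) = P(E|H)*P(H) + P(E|not H)*P(not H)
P(E) = 0.61*0.39 + 0.29*0.61 = 0.4148
P(H|E) = 0.61*0.39 / 0.4148 = 0.5735

0.5735


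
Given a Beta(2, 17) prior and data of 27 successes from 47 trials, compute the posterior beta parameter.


Number of failures = 47 - 27 = 20
Posterior beta = 17 + 20 = 37

37


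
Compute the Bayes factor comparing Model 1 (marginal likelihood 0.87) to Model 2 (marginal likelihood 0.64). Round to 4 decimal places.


BF12 = marginal likelihood of M1 / marginal likelihood of M2
= 0.87/0.64
= 1.3594

1.3594


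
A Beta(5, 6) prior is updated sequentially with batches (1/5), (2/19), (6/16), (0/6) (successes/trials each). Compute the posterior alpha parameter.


Sequential conjugate updating is equivalent to a single batch update.
Total successes across all batches = 9
alpha_posterior = alpha_prior + total_successes = 5 + 9
= 14

14


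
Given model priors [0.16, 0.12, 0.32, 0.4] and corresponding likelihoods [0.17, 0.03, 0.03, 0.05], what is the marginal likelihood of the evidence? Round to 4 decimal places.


P(E) = sum_i P(M_i) P(E|M_i)
= 0.0272 + 0.0036 + 0.0096 + 0.02
= 0.0604

0.0604


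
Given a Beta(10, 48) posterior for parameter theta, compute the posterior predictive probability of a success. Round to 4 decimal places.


For a Beta-Bernoulli model, the predictive probability is the mean:
P(success) = 10/(10+48) = 10/58 = 0.1724

0.1724


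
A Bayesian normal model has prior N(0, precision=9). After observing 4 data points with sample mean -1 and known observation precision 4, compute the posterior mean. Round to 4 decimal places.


Posterior mean = (prior_precision * prior_mean + n * data_precision * data_mean) / (prior_precision + n * data_precision)
Numerator = 9*0 + 4*4*-1 = -16
Denominator = 9 + 4*4 = 25
Posterior mean = -0.64

-0.64


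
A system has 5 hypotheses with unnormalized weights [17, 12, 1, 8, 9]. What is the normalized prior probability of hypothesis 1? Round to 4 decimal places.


The normalized prior is the weight divided by the total.
Total weight = 47
P(H1) = 17 / 47 = 0.3617

0.3617


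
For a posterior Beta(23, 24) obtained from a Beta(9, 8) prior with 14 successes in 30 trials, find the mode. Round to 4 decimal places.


Mode = (alpha - 1) / (alpha + beta - 2)
= 22 / 45
= 0.4889

0.4889


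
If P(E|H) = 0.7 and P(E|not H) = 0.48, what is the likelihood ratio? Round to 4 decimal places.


Likelihood ratio = P(E|H) / P(E|not H)
= 0.7 / 0.48
= 1.4583

1.4583


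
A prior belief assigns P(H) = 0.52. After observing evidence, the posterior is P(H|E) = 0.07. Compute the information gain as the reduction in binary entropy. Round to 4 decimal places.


H(prior) = -0.52*log2(0.52) - 0.48*log2(0.48)
= 0.9988
H(post) = -0.07*log2(0.07) - 0.93*log2(0.93)
= 0.3659
IG = 0.9988 - 0.3659 = 0.6329

0.6329


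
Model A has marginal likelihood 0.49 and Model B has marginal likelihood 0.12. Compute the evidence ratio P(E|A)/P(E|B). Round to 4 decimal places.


Evidence ratio = P(E|A) / P(E|B)
= 0.49 / 0.12
= 4.0833

4.0833


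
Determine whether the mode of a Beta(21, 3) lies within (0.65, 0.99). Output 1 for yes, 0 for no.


First find the mode: (a-1)/(a+b-2) = 0.9091
Is 0.9091 in (0.65, 0.99)? 1

1


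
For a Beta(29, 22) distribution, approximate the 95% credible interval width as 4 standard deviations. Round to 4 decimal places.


Variance of Beta(a,b) = ab / ((a+b)^2 * (a+b+1))
= 29*22 / ((51)^2 * 52)
= 0.0047
SD = sqrt(0.0047) = 0.0687
Width = 4 * SD = 0.2747

0.2747


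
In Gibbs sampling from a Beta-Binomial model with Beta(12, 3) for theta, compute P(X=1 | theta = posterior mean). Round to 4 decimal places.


Posterior mean = alpha/(alpha+beta) = 12/15 = 0.8
P(X=1|theta=mean) = theta = 0.8

0.8


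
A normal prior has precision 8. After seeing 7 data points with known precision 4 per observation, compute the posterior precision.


In the conjugate normal model, precisions add:
tau_posterior = tau_prior + n * tau_data
= 8 + 7*4 = 36

36


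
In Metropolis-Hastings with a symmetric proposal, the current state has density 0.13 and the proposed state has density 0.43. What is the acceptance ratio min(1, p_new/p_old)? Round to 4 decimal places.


Ratio = p_new / p_old = 0.43 / 0.13 = 3.3077
Acceptance = min(1, 3.3077) = 1.0

1.0


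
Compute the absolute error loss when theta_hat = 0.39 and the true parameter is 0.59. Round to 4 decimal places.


L = |theta_hat - theta_true|
= |0.39 - 0.59| = 0.2

0.2


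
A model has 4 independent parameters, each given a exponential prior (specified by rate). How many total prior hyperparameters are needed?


Each exponential prior needs 1 hyperparameter (rate).
Total = 1 * 4 = 4

4


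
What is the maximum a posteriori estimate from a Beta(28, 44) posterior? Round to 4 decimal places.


The MAP estimate equals the mode of the distribution.
Mode of Beta(a,b) = (a-1)/(a+b-2)
= 27/70
= 0.3857

0.3857


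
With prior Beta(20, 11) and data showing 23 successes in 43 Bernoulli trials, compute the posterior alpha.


Conjugate update: alpha_posterior = alpha_prior + k
= 20 + 23 = 43

43


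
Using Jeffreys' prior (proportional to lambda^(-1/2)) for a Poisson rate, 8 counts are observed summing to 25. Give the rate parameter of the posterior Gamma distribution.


Conjugate update: Gamma(prior_shape + S, prior_rate + n).
Prior shape = 0.5, prior rate = 0.
Posterior rate = 0 + n = 8

8.0


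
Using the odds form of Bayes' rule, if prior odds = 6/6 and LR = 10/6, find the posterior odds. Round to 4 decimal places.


Bayes' rule in odds form: posterior odds = prior odds * LR
= (6 * 10) / (6 * 6)
= 60/36 = 1.6667

1.6667


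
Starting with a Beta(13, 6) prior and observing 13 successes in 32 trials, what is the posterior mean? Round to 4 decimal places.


Posterior parameters: alpha = 13 + 13 = 26
beta = 6 + 19 = 25
Posterior mean = alpha / (alpha + beta) = 26 / 51
= 0.5098

0.5098


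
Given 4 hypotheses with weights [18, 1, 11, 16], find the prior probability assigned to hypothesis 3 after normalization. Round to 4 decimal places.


To normalize, divide each weight by the sum of all weights.
Sum = 46
Prior(H3) = 11/46 = 0.2391

0.2391


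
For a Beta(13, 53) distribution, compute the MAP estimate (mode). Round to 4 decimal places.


MAP = mode = (a-1)/(a+b-2)
= (13-1)/(13+53-2)
= 12/64 = 0.1875

0.1875


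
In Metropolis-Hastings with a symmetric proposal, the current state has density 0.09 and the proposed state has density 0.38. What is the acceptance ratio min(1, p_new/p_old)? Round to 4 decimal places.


Ratio = p_new / p_old = 0.38 / 0.09 = 4.2222
Acceptance = min(1, 4.2222) = 1.0

1.0


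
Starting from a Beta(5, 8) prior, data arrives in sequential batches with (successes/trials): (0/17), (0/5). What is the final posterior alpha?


In sequential Bayesian updating, we sum all successes.
Total successes = 0
Final alpha = 5 + 0 = 5

5


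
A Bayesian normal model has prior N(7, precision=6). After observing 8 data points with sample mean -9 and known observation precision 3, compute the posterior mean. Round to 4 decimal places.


Posterior mean = (prior_precision * prior_mean + n * data_precision * data_mean) / (prior_precision + n * data_precision)
Numerator = 6*7 + 8*3*-9 = -174
Denominator = 6 + 8*3 = 30
Posterior mean = -5.8

-5.8


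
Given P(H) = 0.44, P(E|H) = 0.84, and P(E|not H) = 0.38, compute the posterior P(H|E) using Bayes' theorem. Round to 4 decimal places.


By Bayes' theorem: P(H|E) = P(E|H)*P(H) / P(E)
P(E) = P(E|H)*P(H) + P(E|not H)*P(not H)
P(E) = 0.84*0.44 + 0.38*0.56 = 0.5824
P(H|E) = 0.84*0.44 / 0.5824 = 0.6346

0.6346


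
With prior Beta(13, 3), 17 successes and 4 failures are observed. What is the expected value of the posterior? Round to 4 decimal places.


Posterior = Beta(30, 7)
E[theta] = alpha/(alpha+beta)
= 30/37 = 0.8108

0.8108


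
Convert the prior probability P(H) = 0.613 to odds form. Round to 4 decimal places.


P(not H) = 1 - 0.613 = 0.387
Odds = 0.613 / 0.387 = 1.584

1.584


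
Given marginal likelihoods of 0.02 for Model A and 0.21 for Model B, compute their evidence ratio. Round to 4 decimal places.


Ratio = ML(A) / ML(B) = 0.02/0.21
= 0.0952

0.0952


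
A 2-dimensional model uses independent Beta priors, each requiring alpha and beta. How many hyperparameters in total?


Per parameter: 2 (alpha and beta).
Total = 2 * 2 = 4

4


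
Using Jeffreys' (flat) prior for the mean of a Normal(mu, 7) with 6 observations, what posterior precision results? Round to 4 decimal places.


Flat prior means prior precision is 0.
Posterior precision = n / sigma^2 = 6/7 = 0.8571

0.8571


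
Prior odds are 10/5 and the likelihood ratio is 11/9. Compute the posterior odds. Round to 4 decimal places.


Posterior odds = prior odds * likelihood ratio
= (10/5) * (11/9)
= 110 / 45
= 2.4444

2.4444


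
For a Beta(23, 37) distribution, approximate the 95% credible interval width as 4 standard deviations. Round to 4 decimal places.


Variance of Beta(a,b) = ab / ((a+b)^2 * (a+b+1))
= 23*37 / ((60)^2 * 61)
= 0.0039
SD = sqrt(0.0039) = 0.0623
Width = 4 * SD = 0.249

0.249


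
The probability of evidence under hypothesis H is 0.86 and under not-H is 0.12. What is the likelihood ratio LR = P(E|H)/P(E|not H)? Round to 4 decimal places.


LR = 0.86 / 0.12
= 7.1667

7.1667


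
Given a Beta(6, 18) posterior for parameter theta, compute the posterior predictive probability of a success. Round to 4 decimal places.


For a Beta-Bernoulli model, the predictive probability is the mean:
P(success) = 6/(6+18) = 6/24 = 0.25

0.25


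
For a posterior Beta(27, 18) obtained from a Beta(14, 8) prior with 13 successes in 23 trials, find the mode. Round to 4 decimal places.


Mode = (alpha - 1) / (alpha + beta - 2)
= 26 / 43
= 0.6047

0.6047


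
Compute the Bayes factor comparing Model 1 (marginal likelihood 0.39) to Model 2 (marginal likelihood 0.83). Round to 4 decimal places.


BF12 = marginal likelihood of M1 / marginal likelihood of M2
= 0.39/0.83
= 0.4699

0.4699


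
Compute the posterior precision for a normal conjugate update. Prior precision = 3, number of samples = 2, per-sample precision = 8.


tau_post = tau_0 + n * tau
= 3 + 2 * 8 = 19

19


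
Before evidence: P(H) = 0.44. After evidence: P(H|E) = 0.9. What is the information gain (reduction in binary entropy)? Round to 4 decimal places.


Prior entropy = 0.9896
Posterior entropy = 0.469
Information gain = 0.9896 - 0.469 = 0.5206

0.5206


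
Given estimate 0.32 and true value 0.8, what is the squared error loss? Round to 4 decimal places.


Squared error = (estimate - true)^2
Difference = -0.48
Loss = -0.48^2 = 0.2304

0.2304


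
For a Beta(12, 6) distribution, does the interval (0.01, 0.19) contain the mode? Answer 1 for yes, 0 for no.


Mode of Beta(a,b) = (a-1)/(a+b-2)
= (12-1)/(12+6-2) = 0.6875
Check: 0.01 <= 0.6875 <= 0.19?
Result: 0

0


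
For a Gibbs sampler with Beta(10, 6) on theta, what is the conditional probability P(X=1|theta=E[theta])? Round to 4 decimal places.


E[theta] = 10/(10+6) = 0.625
P(X=1|theta) = theta = 0.625

0.625


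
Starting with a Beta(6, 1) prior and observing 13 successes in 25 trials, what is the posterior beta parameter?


Posterior beta = prior beta + failures
Failures = 25 - 13 = 12
beta_post = 1 + 12 = 13

13


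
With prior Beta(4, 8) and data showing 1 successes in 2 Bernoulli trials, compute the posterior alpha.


Conjugate update: alpha_posterior = alpha_prior + k
= 4 + 1 = 5

5


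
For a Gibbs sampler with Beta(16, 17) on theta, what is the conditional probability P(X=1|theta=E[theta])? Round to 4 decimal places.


E[theta] = 16/(16+17) = 0.4848
P(X=1|theta) = theta = 0.4848

0.4848


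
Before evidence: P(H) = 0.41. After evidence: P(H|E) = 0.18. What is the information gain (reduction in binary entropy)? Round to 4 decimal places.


Prior entropy = 0.9765
Posterior entropy = 0.6801
Information gain = 0.9765 - 0.6801 = 0.2964

0.2964


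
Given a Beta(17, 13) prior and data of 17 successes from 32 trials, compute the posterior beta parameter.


Number of failures = 32 - 17 = 15
Posterior beta = 13 + 15 = 28

28


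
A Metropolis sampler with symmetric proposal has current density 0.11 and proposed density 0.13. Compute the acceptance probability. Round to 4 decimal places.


For symmetric proposals, acceptance = min(1, pi(x*)/pi(x))
= min(1, 0.13/0.11)
= min(1, 1.1818) = 1.0

1.0


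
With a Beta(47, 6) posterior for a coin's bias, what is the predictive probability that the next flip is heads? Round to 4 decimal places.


The predictive probability equals the posterior mean.
P(next = heads) = alpha / (alpha + beta)
= 47 / 53 = 0.8868

0.8868


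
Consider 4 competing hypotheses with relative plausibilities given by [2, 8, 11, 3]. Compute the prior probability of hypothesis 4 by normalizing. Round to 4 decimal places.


Sum of weights = 2 + 8 + 11 + 3 = 24
Normalized prior for H4 = 3 / 24
= 0.125

0.125


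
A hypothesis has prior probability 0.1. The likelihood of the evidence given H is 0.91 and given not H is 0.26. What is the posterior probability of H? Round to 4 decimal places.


Using Bayes' theorem:
P(E) = 0.1 * 0.91 + 0.9 * 0.26
P(E) = 0.325
P(H|E) = (0.1 * 0.91) / 0.325 = 0.28

0.28


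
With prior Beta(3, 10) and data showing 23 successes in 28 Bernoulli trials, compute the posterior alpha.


Conjugate update: alpha_posterior = alpha_prior + k
= 3 + 23 = 26

26


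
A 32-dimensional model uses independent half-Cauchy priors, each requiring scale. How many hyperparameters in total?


Per parameter: 1 (scale).
Total = 32 * 1 = 32

32


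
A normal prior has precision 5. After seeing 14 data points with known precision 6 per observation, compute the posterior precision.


In the conjugate normal model, precisions add:
tau_posterior = tau_prior + n * tau_data
= 5 + 14*6 = 89

89


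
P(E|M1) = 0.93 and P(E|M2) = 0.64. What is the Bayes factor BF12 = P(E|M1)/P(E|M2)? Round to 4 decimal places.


Bayes factor BF12 = P(E|M1) / P(E|M2)
= 0.93 / 0.64
= 1.4531

1.4531


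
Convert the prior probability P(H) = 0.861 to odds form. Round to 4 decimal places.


P(not H) = 1 - 0.861 = 0.139
Odds = 0.861 / 0.139 = 6.1942

6.1942


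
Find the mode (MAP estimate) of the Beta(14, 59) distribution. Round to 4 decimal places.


For Beta(a,b) with a,b > 1:
Mode = (a-1)/(a+b-2) = (14-1)/(73-2)
= 13/71 = 0.1831

0.1831


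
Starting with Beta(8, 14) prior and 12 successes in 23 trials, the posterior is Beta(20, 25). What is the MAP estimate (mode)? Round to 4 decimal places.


The mode of Beta(a, b) when a > 1 and b > 1 is (a-1)/(a+b-2)
= (20 - 1) / (20 + 25 - 2)
= 19 / 43
= 0.4419

0.4419


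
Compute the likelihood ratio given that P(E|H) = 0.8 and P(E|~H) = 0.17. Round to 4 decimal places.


LR = P(E|H) / P(E|~H)
= 0.8 / 0.17 = 4.7059

4.7059


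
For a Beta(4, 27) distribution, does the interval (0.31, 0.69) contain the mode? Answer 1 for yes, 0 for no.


Mode of Beta(a,b) = (a-1)/(a+b-2)
= (4-1)/(4+27-2) = 0.1034
Check: 0.31 <= 0.1034 <= 0.69?
Result: 0

0


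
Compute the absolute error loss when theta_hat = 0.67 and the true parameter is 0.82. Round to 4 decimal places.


L = |theta_hat - theta_true|
= |0.67 - 0.82| = 0.15

0.15


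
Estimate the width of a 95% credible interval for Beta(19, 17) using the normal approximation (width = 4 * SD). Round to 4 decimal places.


For Beta(a,b): Var = ab/((a+b)^2(a+b+1))
Var = 0.0067, SD = 0.0821
Approximate 95% CI width = 4 * 0.0821 = 0.3283

0.3283


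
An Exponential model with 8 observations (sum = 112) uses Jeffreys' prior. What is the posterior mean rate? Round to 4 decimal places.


Posterior Gamma(8, 112)
E[lambda] = 8/112 = 0.0714

0.0714


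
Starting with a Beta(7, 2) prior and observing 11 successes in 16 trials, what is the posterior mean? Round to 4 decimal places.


Posterior parameters: alpha = 7 + 11 = 18
beta = 2 + 5 = 7
Posterior mean = alpha / (alpha + beta) = 18 / 25
= 0.72

0.72


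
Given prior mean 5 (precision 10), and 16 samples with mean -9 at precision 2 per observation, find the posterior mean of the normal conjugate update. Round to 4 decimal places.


The posterior mean is a precision-weighted average of prior and data.
Post. prec. = 10 + 32 = 42
Post. mean = (50 + -288)/42 = -238/42 = -5.6667

-5.6667


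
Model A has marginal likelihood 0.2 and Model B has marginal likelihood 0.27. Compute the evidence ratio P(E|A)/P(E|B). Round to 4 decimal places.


Evidence ratio = P(E|A) / P(E|B)
= 0.2 / 0.27
= 0.7407

0.7407


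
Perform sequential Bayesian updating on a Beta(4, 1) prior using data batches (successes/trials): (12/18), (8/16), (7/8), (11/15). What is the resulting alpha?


Accumulate successes: 38
Posterior alpha = prior alpha + sum of successes
= 4 + 38 = 42

42


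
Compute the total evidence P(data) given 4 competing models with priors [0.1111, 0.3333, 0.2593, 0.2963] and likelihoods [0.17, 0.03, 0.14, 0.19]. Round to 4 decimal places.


Marginal likelihood = sum P(model_i) * P(data|model_i)
Model 1: 0.1111 * 0.17 = 0.0189
Model 2: 0.3333 * 0.03 = 0.01
Model 3: 0.2593 * 0.14 = 0.0363
Model 4: 0.2963 * 0.19 = 0.0563
Total = 0.1215

0.1215


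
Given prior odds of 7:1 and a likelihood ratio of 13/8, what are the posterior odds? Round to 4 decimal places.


Posterior odds = prior odds * LR
Prior odds = 7/1 = 7.0
LR = 13/8 = 1.625
Posterior odds = 7.0 * 1.625 = 11.375

11.375


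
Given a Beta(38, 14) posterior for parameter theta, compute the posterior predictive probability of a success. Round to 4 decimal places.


For a Beta-Bernoulli model, the predictive probability is the mean:
P(success) = 38/(38+14) = 38/52 = 0.7308

0.7308


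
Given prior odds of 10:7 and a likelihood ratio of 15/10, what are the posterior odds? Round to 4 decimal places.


Posterior odds = prior odds * LR
Prior odds = 10/7 = 1.4286
LR = 15/10 = 1.5
Posterior odds = 1.4286 * 1.5 = 2.1429

2.1429


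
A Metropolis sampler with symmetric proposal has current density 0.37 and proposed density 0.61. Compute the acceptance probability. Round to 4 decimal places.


For symmetric proposals, acceptance = min(1, pi(x*)/pi(x))
= min(1, 0.61/0.37)
= min(1, 1.6486) = 1.0

1.0


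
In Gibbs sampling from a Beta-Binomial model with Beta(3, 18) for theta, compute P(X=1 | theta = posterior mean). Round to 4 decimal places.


Posterior mean = alpha/(alpha+beta) = 3/21 = 0.1429
P(X=1|theta=mean) = theta = 0.1429

0.1429


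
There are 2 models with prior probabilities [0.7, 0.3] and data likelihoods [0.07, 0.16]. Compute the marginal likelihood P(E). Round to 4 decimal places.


P(E) = sum over models of P(M_i) * P(E|M_i)
= 0.7*0.07 + 0.3*0.16
= 0.097

0.097


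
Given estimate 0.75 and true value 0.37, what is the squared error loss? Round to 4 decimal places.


Squared error = (estimate - true)^2
Difference = 0.38
Loss = 0.38^2 = 0.1444

0.1444


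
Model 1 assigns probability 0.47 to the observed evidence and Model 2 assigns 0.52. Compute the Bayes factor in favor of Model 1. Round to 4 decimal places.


BF = P(data|M1) / P(data|M2)
= 0.47 / 0.52 = 0.9038

0.9038


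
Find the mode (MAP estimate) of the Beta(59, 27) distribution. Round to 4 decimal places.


For Beta(a,b) with a,b > 1:
Mode = (a-1)/(a+b-2) = (59-1)/(86-2)
= 58/84 = 0.6905

0.6905


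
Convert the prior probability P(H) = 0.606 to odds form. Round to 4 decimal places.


P(not H) = 1 - 0.606 = 0.394
Odds = 0.606 / 0.394 = 1.5381

1.5381


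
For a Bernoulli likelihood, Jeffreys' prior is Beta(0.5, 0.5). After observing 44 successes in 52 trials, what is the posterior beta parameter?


Jeffreys' prior for Bernoulli is Beta(0.5, 0.5).
Posterior is Beta(0.5 + k, 0.5 + n - k).
Posterior beta = 0.5 + (n - k) = 0.5 + 8 = 8.5

8.5


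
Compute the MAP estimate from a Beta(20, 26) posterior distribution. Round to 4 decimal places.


MAP = mode of Beta distribution
= (alpha - 1)/(alpha + beta - 2)
= (20-1)/(20+26-2)
= 19/44 = 0.4318

0.4318


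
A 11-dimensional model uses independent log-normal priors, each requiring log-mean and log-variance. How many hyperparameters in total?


Per parameter: 2 (log-mean and log-variance).
Total = 11 * 2 = 22

22


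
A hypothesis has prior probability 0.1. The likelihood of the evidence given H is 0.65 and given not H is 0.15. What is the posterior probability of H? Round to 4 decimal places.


Using Bayes' theorem:
P(E) = 0.1 * 0.65 + 0.9 * 0.15
P(E) = 0.2
P(H|E) = (0.1 * 0.65) / 0.2 = 0.325

0.325


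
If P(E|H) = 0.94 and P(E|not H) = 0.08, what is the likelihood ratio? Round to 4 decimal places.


Likelihood ratio = P(E|H) / P(E|not H)
= 0.94 / 0.08
= 11.75

11.75


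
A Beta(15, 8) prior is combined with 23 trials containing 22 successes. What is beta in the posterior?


In conjugate updating:
beta_posterior = beta_prior + (n - k)
= 8 + (23 - 22)
= 8 + 1 = 9

9


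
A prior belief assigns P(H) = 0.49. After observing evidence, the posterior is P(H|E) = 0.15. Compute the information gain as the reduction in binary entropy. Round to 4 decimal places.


H(prior) = -0.49*log2(0.49) - 0.51*log2(0.51)
= 0.9997
H(post) = -0.15*log2(0.15) - 0.85*log2(0.85)
= 0.6098
IG = 0.9997 - 0.6098 = 0.3899

0.3899


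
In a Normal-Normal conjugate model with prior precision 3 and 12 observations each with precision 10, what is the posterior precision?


Posterior precision = prior precision + n * observation precision
= 3 + 12 * 10
= 3 + 120 = 123

123


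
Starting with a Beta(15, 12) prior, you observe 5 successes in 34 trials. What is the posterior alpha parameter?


For a Beta-Binomial conjugate model:
Posterior alpha = prior alpha + number of successes
= 15 + 5 = 20

20


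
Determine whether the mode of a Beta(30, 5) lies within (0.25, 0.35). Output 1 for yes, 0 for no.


First find the mode: (a-1)/(a+b-2) = 0.8788
Is 0.8788 in (0.25, 0.35)? 0

0


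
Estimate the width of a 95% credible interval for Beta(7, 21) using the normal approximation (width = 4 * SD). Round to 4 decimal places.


For Beta(a,b): Var = ab/((a+b)^2(a+b+1))
Var = 0.0065, SD = 0.0804
Approximate 95% CI width = 4 * 0.0804 = 0.3216

0.3216


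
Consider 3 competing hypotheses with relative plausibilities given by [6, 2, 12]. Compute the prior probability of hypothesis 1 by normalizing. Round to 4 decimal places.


Sum of weights = 6 + 2 + 12 = 20
Normalized prior for H1 = 6 / 20
= 0.3

0.3


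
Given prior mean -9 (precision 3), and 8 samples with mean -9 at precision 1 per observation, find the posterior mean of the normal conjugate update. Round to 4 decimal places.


The posterior mean is a precision-weighted average of prior and data.
Post. prec. = 3 + 8 = 11
Post. mean = (-27 + -72)/11 = -99/11 = -9.0

-9.0


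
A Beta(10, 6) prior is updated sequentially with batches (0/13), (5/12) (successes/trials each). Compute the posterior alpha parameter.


Sequential conjugate updating is equivalent to a single batch update.
Total successes across all batches = 5
alpha_posterior = alpha_prior + total_successes = 10 + 5
= 15

15


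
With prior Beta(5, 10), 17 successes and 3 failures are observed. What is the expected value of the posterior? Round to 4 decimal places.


Posterior = Beta(22, 13)
E[theta] = alpha/(alpha+beta)
= 22/35 = 0.6286

0.6286


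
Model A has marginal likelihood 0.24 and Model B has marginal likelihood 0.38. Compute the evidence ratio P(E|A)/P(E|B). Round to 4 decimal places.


Evidence ratio = P(E|A) / P(E|B)
= 0.24 / 0.38
= 0.6316

0.6316


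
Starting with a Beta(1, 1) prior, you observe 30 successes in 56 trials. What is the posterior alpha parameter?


For a Beta-Binomial conjugate model:
Posterior alpha = prior alpha + number of successes
= 1 + 30 = 31

31


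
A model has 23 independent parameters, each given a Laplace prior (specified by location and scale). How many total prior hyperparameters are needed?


Each Laplace prior needs 2 hyperparameters (location and scale).
Total = 2 * 23 = 46

46


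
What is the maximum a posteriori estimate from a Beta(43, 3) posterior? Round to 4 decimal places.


The MAP estimate equals the mode of the distribution.
Mode of Beta(a,b) = (a-1)/(a+b-2)
= 42/44
= 0.9545

0.9545


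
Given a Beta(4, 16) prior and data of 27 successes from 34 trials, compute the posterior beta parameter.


Number of failures = 34 - 27 = 7
Posterior beta = 16 + 7 = 23

23


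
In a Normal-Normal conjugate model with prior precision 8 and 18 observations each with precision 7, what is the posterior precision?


Posterior precision = prior precision + n * observation precision
= 8 + 18 * 7
= 8 + 126 = 134

134


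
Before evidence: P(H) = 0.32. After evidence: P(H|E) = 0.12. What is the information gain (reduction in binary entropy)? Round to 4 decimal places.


Prior entropy = 0.9044
Posterior entropy = 0.5294
Information gain = 0.9044 - 0.5294 = 0.375

0.375


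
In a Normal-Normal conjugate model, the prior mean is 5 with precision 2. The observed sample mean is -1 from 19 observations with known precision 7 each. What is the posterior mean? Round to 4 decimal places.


Posterior precision = tau0 + n*tau = 2 + 19*7 = 135
Posterior mean = (tau0*mu0 + n*tau*xbar) / posterior_precision
= (2*5 + 19*7*-1) / 135
= -123 / 135 = -0.9111

-0.9111


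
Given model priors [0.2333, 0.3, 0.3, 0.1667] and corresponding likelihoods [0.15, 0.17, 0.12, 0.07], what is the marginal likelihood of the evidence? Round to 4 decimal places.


P(E) = sum_i P(M_i) P(E|M_i)
= 0.035 + 0.051 + 0.036 + 0.0117
= 0.1337

0.1337


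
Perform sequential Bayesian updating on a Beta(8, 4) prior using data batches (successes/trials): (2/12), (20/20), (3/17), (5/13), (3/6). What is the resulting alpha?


Accumulate successes: 33
Posterior alpha = prior alpha + sum of successes
= 8 + 33 = 41

41


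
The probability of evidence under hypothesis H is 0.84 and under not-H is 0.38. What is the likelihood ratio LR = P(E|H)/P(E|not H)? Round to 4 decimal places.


LR = 0.84 / 0.38
= 2.2105

2.2105


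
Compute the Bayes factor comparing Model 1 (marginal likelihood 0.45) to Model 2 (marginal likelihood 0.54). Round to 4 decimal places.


BF12 = marginal likelihood of M1 / marginal likelihood of M2
= 0.45/0.54
= 0.8333

0.8333


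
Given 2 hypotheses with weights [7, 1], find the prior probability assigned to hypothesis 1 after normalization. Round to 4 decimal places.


To normalize, divide each weight by the sum of all weights.
Sum = 8
Prior(H1) = 7/8 = 0.875

0.875


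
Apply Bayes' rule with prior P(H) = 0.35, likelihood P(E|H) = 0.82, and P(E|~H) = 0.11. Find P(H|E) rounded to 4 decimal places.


Step 1: Compute marginal P(E) = P(E|H)P(H) + P(E|~H)P(~H)
= 0.82*0.35 + 0.11*0.65 = 0.3585
Step 2: P(H|E) = P(E|H)P(H)/P(E) = 0.287/0.3585
= 0.8006

0.8006


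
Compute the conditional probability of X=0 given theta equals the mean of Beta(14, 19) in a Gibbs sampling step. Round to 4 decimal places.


Mean of Beta(14, 19) = 0.4242
P(X=0 | theta=0.4242) = 0.5758

0.5758


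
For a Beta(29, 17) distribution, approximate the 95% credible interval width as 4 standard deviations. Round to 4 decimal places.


Variance of Beta(a,b) = ab / ((a+b)^2 * (a+b+1))
= 29*17 / ((46)^2 * 47)
= 0.005
SD = sqrt(0.005) = 0.0704
Width = 4 * SD = 0.2816

0.2816


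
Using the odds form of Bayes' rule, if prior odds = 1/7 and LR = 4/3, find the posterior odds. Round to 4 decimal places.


Bayes' rule in odds form: posterior odds = prior odds * LR
= (1 * 4) / (7 * 3)
= 4/21 = 0.1905

0.1905


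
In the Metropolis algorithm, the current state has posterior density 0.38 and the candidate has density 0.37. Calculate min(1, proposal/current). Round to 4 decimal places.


Ratio = 0.37/0.38 = 0.9737
Acceptance probability = min(1, 0.9737)
= 0.9737

0.9737


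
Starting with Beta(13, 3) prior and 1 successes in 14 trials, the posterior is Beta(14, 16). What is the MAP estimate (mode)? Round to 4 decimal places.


The mode of Beta(a, b) when a > 1 and b > 1 is (a-1)/(a+b-2)
= (14 - 1) / (14 + 16 - 2)
= 13 / 28
= 0.4643

0.4643


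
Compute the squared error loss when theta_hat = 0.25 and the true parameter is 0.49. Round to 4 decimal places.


L = (theta_hat - theta_true)^2
= (0.25 - 0.49)^2
= -0.24^2 = 0.0576

0.0576


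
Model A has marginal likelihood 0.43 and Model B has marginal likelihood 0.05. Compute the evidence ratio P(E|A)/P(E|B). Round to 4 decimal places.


Evidence ratio = P(E|A) / P(E|B)
= 0.43 / 0.05
= 8.6

8.6


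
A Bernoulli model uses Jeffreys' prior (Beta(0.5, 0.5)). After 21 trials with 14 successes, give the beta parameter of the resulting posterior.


Posterior = Beta(prior_alpha + successes, prior_beta + failures)
= Beta(0.5 + 14, 0.5 + 7)
Posterior beta = 0.5 + (n - k) = 0.5 + 7 = 7.5

7.5


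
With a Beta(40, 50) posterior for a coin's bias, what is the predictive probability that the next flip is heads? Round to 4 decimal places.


The predictive probability equals the posterior mean.
P(next = heads) = alpha / (alpha + beta)
= 40 / 90 = 0.4444

0.4444


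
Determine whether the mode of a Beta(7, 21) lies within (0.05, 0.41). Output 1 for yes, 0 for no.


First find the mode: (a-1)/(a+b-2) = 0.2308
Is 0.2308 in (0.05, 0.41)? 1

1


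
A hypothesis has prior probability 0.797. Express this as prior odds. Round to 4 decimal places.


Odds = P(H) / P(not H) = 0.797 / 0.203
= 3.9261

3.9261


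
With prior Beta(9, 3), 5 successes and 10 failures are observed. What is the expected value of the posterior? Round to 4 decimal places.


Posterior = Beta(14, 13)
E[theta] = alpha/(alpha+beta)
= 14/27 = 0.5185

0.5185


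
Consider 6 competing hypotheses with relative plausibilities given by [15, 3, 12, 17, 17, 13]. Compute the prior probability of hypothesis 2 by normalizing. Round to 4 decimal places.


Sum of weights = 15 + 3 + 12 + 17 + 17 + 13 = 77
Normalized prior for H2 = 3 / 77
= 0.039

0.039


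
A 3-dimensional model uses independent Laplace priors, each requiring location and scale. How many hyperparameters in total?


Per parameter: 2 (location and scale).
Total = 3 * 2 = 6

6


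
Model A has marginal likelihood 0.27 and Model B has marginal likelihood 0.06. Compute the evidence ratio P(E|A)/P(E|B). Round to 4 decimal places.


Evidence ratio = P(E|A) / P(E|B)
= 0.27 / 0.06
= 4.5

4.5


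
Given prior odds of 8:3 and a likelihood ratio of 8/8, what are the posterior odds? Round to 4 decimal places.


Posterior odds = prior odds * LR
Prior odds = 8/3 = 2.6667
LR = 8/8 = 1.0
Posterior odds = 2.6667 * 1.0 = 2.6667

2.6667


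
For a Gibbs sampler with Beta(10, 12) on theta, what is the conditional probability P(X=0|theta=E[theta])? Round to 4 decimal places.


E[theta] = 10/(10+12) = 0.4545
P(X=0|theta) = 1 - theta = 0.5455

0.5455


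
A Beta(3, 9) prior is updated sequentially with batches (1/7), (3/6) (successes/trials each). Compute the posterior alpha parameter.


Sequential conjugate updating is equivalent to a single batch update.
Total successes across all batches = 4
alpha_posterior = alpha_prior + total_successes = 3 + 4
= 7

7


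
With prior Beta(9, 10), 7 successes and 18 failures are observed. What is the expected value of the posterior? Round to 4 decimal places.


Posterior = Beta(16, 28)
E[theta] = alpha/(alpha+beta)
= 16/44 = 0.3636

0.3636


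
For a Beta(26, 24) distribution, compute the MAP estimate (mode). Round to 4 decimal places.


MAP = mode = (a-1)/(a+b-2)
= (26-1)/(26+24-2)
= 25/48 = 0.5208

0.5208


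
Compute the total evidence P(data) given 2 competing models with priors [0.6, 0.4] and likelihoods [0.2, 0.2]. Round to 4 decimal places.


Marginal likelihood = sum P(model_i) * P(data|model_i)
Model 1: 0.6 * 0.2 = 0.12
Model 2: 0.4 * 0.2 = 0.08
Total = 0.2

0.2


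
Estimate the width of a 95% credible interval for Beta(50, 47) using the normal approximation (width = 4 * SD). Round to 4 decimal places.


For Beta(a,b): Var = ab/((a+b)^2(a+b+1))
Var = 0.0025, SD = 0.0505
Approximate 95% CI width = 4 * 0.0505 = 0.2019

0.2019


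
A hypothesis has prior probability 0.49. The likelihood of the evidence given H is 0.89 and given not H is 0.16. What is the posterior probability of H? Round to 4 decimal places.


Using Bayes' theorem:
P(E) = 0.49 * 0.89 + 0.51 * 0.16
P(E) = 0.5177
P(H|E) = (0.49 * 0.89) / 0.5177 = 0.8424

0.8424


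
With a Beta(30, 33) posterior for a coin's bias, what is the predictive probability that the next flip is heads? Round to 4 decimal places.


The predictive probability equals the posterior mean.
P(next = heads) = alpha / (alpha + beta)
= 30 / 63 = 0.4762

0.4762


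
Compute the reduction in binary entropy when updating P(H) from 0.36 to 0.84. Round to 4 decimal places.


H_before = -p*log2(p) - (1-p)*log2(1-p) for p=0.36: 0.9427
H_after for p=0.84: 0.6343
Reduction = 0.9427 - 0.6343 = 0.3084

0.3084


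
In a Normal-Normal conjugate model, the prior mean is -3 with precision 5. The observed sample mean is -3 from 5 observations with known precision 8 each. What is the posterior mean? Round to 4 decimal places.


Posterior precision = tau0 + n*tau = 5 + 5*8 = 45
Posterior mean = (tau0*mu0 + n*tau*xbar) / posterior_precision
= (5*-3 + 5*8*-3) / 45
= -135 / 45 = -3.0

-3.0


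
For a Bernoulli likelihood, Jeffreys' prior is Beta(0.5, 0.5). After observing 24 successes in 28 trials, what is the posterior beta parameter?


Jeffreys' prior for Bernoulli is Beta(0.5, 0.5).
Posterior is Beta(0.5 + k, 0.5 + n - k).
Posterior beta = 0.5 + (n - k) = 0.5 + 4 = 4.5

4.5


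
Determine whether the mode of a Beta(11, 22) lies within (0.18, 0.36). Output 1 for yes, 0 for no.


First find the mode: (a-1)/(a+b-2) = 0.3226
Is 0.3226 in (0.18, 0.36)? 1

1


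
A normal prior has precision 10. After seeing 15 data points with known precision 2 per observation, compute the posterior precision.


In the conjugate normal model, precisions add:
tau_posterior = tau_prior + n * tau_data
= 10 + 15*2 = 40

40


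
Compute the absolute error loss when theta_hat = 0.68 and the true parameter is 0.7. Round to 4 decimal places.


L = |theta_hat - theta_true|
= |0.68 - 0.7| = 0.02

0.02


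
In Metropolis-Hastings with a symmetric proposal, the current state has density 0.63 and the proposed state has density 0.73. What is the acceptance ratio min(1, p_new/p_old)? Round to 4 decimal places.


Ratio = p_new / p_old = 0.73 / 0.63 = 1.1587
Acceptance = min(1, 1.1587) = 1.0

1.0


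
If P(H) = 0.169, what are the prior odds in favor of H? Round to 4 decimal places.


Prior odds = P(H) / (1 - P(H))
= 0.169 / 0.831
= 0.2034

0.2034


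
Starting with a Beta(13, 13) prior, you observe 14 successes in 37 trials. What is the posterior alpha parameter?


For a Beta-Binomial conjugate model:
Posterior alpha = prior alpha + number of successes
= 13 + 14 = 27

27


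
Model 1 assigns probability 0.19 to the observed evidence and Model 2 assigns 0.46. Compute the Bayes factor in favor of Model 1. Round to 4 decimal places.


BF = P(data|M1) / P(data|M2)
= 0.19 / 0.46 = 0.413

0.413


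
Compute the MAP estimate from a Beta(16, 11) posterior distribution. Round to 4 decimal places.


MAP = mode of Beta distribution
= (alpha - 1)/(alpha + beta - 2)
= (16-1)/(16+11-2)
= 15/25 = 0.6

0.6


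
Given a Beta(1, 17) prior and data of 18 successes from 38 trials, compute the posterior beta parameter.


Number of failures = 38 - 18 = 20
Posterior beta = 17 + 20 = 37

37


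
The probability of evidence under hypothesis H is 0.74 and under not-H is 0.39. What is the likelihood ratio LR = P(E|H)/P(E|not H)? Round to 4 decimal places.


LR = 0.74 / 0.39
= 1.8974

1.8974


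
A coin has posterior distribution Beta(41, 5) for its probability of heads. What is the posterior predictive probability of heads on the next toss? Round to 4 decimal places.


Posterior predictive = E[theta] = alpha/(alpha+beta)
= 41/46
= 0.8913

0.8913


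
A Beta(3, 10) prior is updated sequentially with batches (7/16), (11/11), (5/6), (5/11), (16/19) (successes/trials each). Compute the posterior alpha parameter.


Sequential conjugate updating is equivalent to a single batch update.
Total successes across all batches = 44
alpha_posterior = alpha_prior + total_successes = 3 + 44
= 47

47


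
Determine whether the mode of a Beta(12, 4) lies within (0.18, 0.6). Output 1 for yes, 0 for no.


First find the mode: (a-1)/(a+b-2) = 0.7857
Is 0.7857 in (0.18, 0.6)? 0

0


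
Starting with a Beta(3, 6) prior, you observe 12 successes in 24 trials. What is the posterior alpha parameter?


For a Beta-Binomial conjugate model:
Posterior alpha = prior alpha + number of successes
= 3 + 12 = 15

15


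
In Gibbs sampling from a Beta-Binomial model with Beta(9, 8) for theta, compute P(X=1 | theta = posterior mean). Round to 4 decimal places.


Posterior mean = alpha/(alpha+beta) = 9/17 = 0.5294
P(X=1|theta=mean) = theta = 0.5294

0.5294
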